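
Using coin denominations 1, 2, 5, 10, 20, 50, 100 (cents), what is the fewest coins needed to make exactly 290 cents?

5

Use the largest denomination that fits, subtract, and repeat.
290 − 2×100→90 − 1×50→40 − 2×20→0
Total coins = 2 + 1 + 2 = 5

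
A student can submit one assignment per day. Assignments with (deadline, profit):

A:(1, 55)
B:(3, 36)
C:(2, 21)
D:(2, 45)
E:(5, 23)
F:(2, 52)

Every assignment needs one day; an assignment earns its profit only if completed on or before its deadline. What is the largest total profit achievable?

Sort by profit descending; place each in the latest free slot ≤ its deadline.
By profit: A(d1,55), F(d2,52), D(d2,45), B(d3,36), E(d5,23), C(d2,21)
A→slot 1; F→slot 2; D skipped; B→slot 3; E→slot 5; C skipped.
Profit = 55 + 52 + 36 + 23 = 166

166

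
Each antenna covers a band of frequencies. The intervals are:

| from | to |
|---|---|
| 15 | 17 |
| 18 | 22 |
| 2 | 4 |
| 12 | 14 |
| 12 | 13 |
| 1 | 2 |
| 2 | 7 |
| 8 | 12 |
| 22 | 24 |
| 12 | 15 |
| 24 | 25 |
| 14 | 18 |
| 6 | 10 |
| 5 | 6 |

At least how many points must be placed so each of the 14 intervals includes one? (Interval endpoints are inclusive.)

6

Process intervals by earliest right end; each time one isn't hit yet, stab at its right endpoint.
Sorted: [1,2] [2,4] [5,6] [2,7] [6,10] [8,12] [12,13] [12,14] [12,15] [15,17] [14,18] [18,22] [22,24] [24,25]
{[1,2],[2,4]} hit by 2; {[5,6],[2,7],[6,10]} hit by 6; {[8,12],[12,13],[12,14],[12,15]} hit by 12; {[15,17],[14,18]} hit by 17; {[18,22],[22,24]} hit by 22; {[24,25]} hit by 25.
Points: 2, 6, 12, 17, 22, 25 (6 total).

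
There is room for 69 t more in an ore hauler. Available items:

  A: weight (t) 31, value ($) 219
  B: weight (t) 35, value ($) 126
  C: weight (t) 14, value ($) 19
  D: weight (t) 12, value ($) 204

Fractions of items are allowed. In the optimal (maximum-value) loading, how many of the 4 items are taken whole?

Sort by value per unit weight and fill in that order.
Order: D (204/12=17.00) > A (219/31=7.06) > B (126/35=3.60) > C (19/14=1.36)
Fill: take D (12 @ 204) → take A (31 @ 219) → take 26/35 of B → 93.60; 69/69 used.
2 item(s) taken whole; one partial (take 26/35 of B).

2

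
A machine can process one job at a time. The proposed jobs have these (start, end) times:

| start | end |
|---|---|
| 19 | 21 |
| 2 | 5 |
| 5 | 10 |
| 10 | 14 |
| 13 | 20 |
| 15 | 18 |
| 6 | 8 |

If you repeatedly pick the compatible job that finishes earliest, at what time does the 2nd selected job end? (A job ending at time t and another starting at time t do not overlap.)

Sorted by end: (2,5)  (6,8)  (5,10)  (10,14)  (15,18)  (13,20)  (19,21)
take (2,5); take (6,8); take (10,14); take (15,18); take (19,21).
Selected: (2,5) (6,8) (10,14) (15,18) (19,21)

8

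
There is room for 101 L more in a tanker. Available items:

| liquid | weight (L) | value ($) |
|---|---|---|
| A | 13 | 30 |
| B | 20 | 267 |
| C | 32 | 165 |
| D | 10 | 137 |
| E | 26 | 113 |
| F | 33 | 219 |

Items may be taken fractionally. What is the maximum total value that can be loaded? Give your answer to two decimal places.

814.08

Order: D (137/10=13.70) > B (267/20=13.35) > F (219/33=6.64) > C (165/32=5.16) > E (113/26=4.35) > A (30/13=2.31)
Fill: take D (10 @ 137) → take B (20 @ 267) → take F (33 @ 219) → take C (32 @ 165) → take 6/26 of E → 26.08; 101/101 used.
Total value = 814.08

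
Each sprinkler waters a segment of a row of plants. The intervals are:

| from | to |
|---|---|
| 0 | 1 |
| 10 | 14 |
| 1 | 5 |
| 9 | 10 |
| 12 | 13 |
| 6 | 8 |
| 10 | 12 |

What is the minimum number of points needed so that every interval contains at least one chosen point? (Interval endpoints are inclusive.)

Process intervals by earliest right end; each time one isn't hit yet, stab at its right endpoint.
By right end: [0,1]  [1,5]  [6,8]  [9,10]  [10,12]  [12,13]  [10,14]
[0,1] uncovered → point at 1; [6,8] uncovered → point at 8; [9,10] uncovered → point at 10; [12,13] uncovered → point at 13.
Points: 1, 8, 10, 13 (4 total).

4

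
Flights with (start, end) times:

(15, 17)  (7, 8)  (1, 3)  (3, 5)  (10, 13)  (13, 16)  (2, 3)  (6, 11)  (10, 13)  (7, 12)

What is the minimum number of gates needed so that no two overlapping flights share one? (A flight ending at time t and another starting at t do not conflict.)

4

The answer is the maximum number of intervals overlapping at any instant.
Events (time:±→running): 1:+→1 2:+→2 3:-→1 3:-→0 3:+→1 5:-→0 6:+→1 7:+→2 7:+→3 8:-→2 10:+→3 10:+→4 … peak 4.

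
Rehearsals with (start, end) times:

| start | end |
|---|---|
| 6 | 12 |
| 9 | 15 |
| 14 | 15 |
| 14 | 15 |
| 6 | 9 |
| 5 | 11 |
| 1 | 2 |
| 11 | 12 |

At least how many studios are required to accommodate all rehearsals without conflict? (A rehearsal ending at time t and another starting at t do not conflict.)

3

The answer is the maximum number of intervals overlapping at any instant.
starts: [1, 5, 6, 6, 9, 11, 14, 14]
ends:   [2, 9, 11, 12, 12, 15, 15, 15]
s1→1 e2→0 s5→1 s6→2 s6→3  — peak 3.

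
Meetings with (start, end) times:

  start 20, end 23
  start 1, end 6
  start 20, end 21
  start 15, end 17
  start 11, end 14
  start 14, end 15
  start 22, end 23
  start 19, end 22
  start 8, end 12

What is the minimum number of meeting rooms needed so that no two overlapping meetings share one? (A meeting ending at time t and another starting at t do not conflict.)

3

The answer is the maximum number of intervals overlapping at any instant.
Events (time:±→running): 1:+→1 6:-→0 8:+→1 11:+→2 12:-→1 14:-→0 14:+→1 15:-→0 15:+→1 17:-→0 19:+→1 20:+→2 20:+→3 … peak 3.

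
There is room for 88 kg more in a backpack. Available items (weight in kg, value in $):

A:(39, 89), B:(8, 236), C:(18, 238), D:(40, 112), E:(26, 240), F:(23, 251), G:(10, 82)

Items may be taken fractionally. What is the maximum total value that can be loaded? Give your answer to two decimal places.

1055.40

Greedy by value/weight ratio, highest first.
Order: B (236/8=29.50) > C (238/18=13.22) > F (251/23=10.91) > E (240/26=9.23) > G (82/10=8.20) > D (112/40=2.80) > A (89/39=2.28)
Fill: take B (8 @ 236) → take C (18 @ 238) → take F (23 @ 251) → take E (26 @ 240) → take G (10 @ 82) → take 3/40 of D → 8.40; 88/88 used.
Total value = 1055.40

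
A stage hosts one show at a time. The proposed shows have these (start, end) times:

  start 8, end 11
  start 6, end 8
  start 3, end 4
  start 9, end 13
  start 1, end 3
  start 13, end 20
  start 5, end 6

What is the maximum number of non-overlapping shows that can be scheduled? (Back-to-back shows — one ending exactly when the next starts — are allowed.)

6

Greedy by earliest finish: after sorting by end time, pick each interval compatible with the last pick.
By end time: (1,3), (3,4), (5,6), (6,8), (8,11), (9,13), (13,20).
Pick (1,3); next start ≥ 3 → (3,4); next start ≥ 4 → (5,6); next start ≥ 6 → (6,8); next start ≥ 8 → (8,11); next start ≥ 11 → (13,20).
Selected 6 shows.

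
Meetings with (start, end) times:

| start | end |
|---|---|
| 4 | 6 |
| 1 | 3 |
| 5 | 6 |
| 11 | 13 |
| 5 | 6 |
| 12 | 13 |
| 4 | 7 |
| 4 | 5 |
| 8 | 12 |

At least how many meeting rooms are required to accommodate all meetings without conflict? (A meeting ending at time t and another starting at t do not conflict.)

4

Count concurrent intervals with a sweep; the peak is the room count.
starts: [1, 4, 4, 4, 5, 5, 8, 11, 12]
ends:   [3, 5, 6, 6, 6, 7, 12, 13, 13]
s1→1 e3→0 s4→1 s4→2 s4→3 e5→2 s5→3 s5→4  — peak 4.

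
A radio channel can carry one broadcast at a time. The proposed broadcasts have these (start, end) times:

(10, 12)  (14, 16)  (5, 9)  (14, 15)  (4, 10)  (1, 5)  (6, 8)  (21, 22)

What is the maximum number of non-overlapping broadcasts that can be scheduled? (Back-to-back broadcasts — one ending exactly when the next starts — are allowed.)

5

By end time: (1,5), (6,8), (5,9), (4,10), (10,12), (14,15), (14,16), (21,22).
Pick (1,5); next start ≥ 5 → (6,8); next start ≥ 8 → (10,12); next start ≥ 12 → (14,15); next start ≥ 15 → (21,22).
Selected 5 broadcasts.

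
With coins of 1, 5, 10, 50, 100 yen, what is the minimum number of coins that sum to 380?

Greedy: take as many of the largest coin as possible, then repeat with the remainder.
380 − 3×100→80 − 1×50→30 − 3×10→0
Total coins = 3 + 1 + 3 = 7

7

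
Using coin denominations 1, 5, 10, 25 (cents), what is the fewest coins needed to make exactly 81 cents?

5

Use the largest denomination that fits, subtract, and repeat.
81 = 3×25 + 1×5 + 1×1
Total coins = 3 + 1 + 1 = 5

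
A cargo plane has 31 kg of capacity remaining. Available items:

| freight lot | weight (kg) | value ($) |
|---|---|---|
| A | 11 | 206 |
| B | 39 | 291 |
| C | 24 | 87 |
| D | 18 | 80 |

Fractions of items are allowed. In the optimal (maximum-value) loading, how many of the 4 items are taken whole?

Ratios (sorted): A 18.73, B 7.46, D 4.44, C 3.62
take A (11 @ 206); take 20/39 of B → 149.23. Capacity used 31/31.
1 item(s) taken whole; one partial (take 20/39 of B).

1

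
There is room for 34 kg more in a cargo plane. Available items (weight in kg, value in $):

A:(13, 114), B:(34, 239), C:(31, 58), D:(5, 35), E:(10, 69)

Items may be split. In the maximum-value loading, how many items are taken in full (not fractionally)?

Ratios (sorted): A 8.77, B 7.03, D 7.00, E 6.90, C 1.87
take A (13 @ 114); take 21/34 of B → 147.62. Capacity used 34/34.
1 item(s) taken whole; one partial (take 21/34 of B).

1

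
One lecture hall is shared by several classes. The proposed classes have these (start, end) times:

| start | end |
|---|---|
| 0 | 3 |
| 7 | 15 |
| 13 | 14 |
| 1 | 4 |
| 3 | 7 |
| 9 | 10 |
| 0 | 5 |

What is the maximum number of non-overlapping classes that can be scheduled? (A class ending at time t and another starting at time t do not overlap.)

4

Sort by end time and greedily take each interval whose start is ≥ the last chosen end.
By end time: (0,3), (1,4), (0,5), (3,7), (9,10), (13,14), (7,15).
Pick (0,3); next start ≥ 3 → (3,7); next start ≥ 7 → (9,10); next start ≥ 10 → (13,14).
Selected 4 classes.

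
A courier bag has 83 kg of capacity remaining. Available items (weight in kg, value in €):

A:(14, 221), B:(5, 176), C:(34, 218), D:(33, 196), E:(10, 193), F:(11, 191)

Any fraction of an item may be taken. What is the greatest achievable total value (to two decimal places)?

1052.45

Sort by value per unit weight and fill in that order.
Order: B (176/5=35.20) > E (193/10=19.30) > F (191/11=17.36) > A (221/14=15.79) > C (218/34=6.41) > D (196/33=5.94)
Fill: take B (5 @ 176) → take E (10 @ 193) → take F (11 @ 191) → take A (14 @ 221) → take C (34 @ 218) → take 9/33 of D → 53.45; 83/83 used.
Total value = 1052.45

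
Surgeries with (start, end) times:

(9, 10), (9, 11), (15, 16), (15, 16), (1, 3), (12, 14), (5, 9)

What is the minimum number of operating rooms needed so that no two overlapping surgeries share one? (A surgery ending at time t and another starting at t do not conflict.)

2

Count concurrent intervals with a sweep; the peak is the room count.
starts: [1, 5, 9, 9, 12, 15, 15]
ends:   [3, 9, 10, 11, 14, 16, 16]
s1→1 e3→0 s5→1 e9→0 s9→1 s9→2  — peak 2.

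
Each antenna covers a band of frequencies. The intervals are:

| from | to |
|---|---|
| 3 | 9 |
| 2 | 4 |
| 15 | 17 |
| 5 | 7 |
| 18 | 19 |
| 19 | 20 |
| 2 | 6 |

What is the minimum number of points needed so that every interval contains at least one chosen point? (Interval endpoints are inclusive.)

4

Process intervals by earliest right end; each time one isn't hit yet, stab at its right endpoint.
By right end: [2,4]  [2,6]  [5,7]  [3,9]  [15,17]  [18,19]  [19,20]
[2,4] uncovered → point at 4; [5,7] uncovered → point at 7; [15,17] uncovered → point at 17; [18,19] uncovered → point at 19.
Points: 4, 7, 17, 19 (4 total).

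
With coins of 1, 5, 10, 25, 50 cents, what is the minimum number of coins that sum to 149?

Greedy: take as many of the largest coin as possible, then repeat with the remainder.
149 − 2×50→49 − 1×25→24 − 2×10→4 − 4×1→0
Total coins = 2 + 1 + 2 + 4 = 9

9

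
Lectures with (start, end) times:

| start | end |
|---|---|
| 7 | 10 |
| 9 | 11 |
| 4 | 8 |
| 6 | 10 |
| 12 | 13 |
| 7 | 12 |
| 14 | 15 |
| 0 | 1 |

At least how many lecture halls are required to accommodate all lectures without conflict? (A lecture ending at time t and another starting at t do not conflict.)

4

starts: [0, 4, 6, 7, 7, 9, 12, 14]
ends:   [1, 8, 10, 10, 11, 12, 13, 15]
s0→1 e1→0 s4→1 s6→2 s7→3 s7→4  — peak 4.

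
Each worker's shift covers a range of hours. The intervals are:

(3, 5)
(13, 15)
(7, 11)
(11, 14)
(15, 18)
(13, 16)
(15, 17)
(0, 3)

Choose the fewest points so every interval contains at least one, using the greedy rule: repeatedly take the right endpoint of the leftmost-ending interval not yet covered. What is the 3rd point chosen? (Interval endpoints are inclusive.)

15

Process intervals by earliest right end; each time one isn't hit yet, stab at its right endpoint.
Sorted: [0,3] [3,5] [7,11] [11,14] [13,15] [13,16] [15,17] [15,18]
{[0,3],[3,5]} hit by 3; {[7,11],[11,14]} hit by 11; {[13,15],[13,16],[15,17],[15,18]} hit by 15.
Points: 3, 11, 15 (3 total).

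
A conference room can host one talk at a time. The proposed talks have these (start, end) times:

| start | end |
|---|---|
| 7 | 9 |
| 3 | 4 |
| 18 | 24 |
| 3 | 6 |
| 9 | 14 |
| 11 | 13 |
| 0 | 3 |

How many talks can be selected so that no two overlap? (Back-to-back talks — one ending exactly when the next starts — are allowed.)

5

Greedy by earliest finish: after sorting by end time, pick each interval compatible with the last pick.
Sorted by end: (0,3)  (3,4)  (3,6)  (7,9)  (11,13)  (9,14)  (18,24)
take (0,3); take (3,4); skip (3,6); take (7,9); take (11,13); take (18,24).
Selected 5 talks.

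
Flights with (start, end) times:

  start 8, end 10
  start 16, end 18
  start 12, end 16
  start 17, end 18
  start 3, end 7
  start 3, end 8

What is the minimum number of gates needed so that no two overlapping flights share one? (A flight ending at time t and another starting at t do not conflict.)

Count concurrent intervals with a sweep; the peak is the room count.
starts: [3, 3, 8, 12, 16, 17]
ends:   [7, 8, 10, 16, 18, 18]
s3→1 s3→2  — peak 2.

2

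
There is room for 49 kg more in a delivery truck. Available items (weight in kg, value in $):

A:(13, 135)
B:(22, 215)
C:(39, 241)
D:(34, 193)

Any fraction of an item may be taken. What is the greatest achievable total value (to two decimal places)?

Ratios (sorted): A 10.38, B 9.77, C 6.18, D 5.68
take A (13 @ 135); take B (22 @ 215); take 14/39 of C → 86.51. Capacity used 49/49.
Total value = 436.51

436.51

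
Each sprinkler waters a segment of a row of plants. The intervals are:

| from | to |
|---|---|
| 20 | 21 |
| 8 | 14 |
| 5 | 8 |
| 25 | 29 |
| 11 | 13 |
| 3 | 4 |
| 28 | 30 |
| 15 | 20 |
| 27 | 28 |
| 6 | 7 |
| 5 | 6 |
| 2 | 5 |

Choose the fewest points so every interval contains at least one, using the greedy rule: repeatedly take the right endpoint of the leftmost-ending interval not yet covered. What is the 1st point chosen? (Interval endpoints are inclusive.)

4

By right end: [3,4]  [2,5]  [5,6]  [6,7]  [5,8]  [11,13]  [8,14]  [15,20]  [20,21]  [27,28]  [25,29]  [28,30]
[3,4] uncovered → point at 4; [5,6] uncovered → point at 6; [11,13] uncovered → point at 13; [15,20] uncovered → point at 20; [27,28] uncovered → point at 28.
Points: 4, 6, 13, 20, 28 (5 total).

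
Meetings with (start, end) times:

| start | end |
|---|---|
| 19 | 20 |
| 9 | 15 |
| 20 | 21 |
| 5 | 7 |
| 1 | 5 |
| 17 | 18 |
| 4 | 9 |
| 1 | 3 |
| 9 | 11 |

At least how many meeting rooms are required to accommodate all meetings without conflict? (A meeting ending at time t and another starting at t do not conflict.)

2

starts: [1, 1, 4, 5, 9, 9, 17, 19, 20]
ends:   [3, 5, 7, 9, 11, 15, 18, 20, 21]
s1→1 s1→2  — peak 2.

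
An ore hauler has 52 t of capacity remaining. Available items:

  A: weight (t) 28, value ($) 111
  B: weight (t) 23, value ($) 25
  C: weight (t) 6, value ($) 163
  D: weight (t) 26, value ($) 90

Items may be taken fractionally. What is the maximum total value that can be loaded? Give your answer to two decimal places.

Greedy by value/weight ratio, highest first.
Order: C (163/6=27.17) > A (111/28=3.96) > D (90/26=3.46) > B (25/23=1.09)
Fill: take C (6 @ 163) → take A (28 @ 111) → take 18/26 of D → 62.31; 52/52 used.
Total value = 336.31

336.31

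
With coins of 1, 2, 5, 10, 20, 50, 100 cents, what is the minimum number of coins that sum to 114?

4

114 = 1×100 + 1×10 + 2×2
Total coins = 1 + 1 + 2 = 4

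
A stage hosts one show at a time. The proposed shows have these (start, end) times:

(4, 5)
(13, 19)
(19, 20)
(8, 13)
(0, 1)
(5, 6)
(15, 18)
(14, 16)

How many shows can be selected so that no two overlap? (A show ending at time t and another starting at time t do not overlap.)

6

By end time: (0,1), (4,5), (5,6), (8,13), (14,16), (15,18), (13,19), (19,20).
Pick (0,1); next start ≥ 1 → (4,5); next start ≥ 5 → (5,6); next start ≥ 6 → (8,13); next start ≥ 13 → (14,16); next start ≥ 16 → (19,20).
Selected 6 shows.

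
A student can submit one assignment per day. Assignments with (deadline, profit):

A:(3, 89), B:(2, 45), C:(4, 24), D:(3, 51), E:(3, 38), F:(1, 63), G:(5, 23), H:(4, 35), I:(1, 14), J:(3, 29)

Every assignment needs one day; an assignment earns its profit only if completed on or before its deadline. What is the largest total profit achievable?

261

Sort by profit descending; place each in the latest free slot ≤ its deadline.
By profit: A(d3,89), F(d1,63), D(d3,51), B(d2,45), E(d3,38), H(d4,35), J(d3,29), C(d4,24), G(d5,23), I(d1,14)
A→slot 3; F→slot 1; D→slot 2; B skipped; E skipped; H→slot 4; J skipped; C skipped; G→slot 5; I skipped.
Profit = 63 + 51 + 89 + 35 + 23 = 261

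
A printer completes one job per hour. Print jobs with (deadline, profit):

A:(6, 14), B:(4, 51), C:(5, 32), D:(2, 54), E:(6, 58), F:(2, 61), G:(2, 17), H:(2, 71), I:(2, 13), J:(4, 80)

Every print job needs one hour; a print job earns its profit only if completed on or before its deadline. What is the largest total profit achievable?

Profit order: J=80 H=71 F=61 E=58 D=54 B=51 C=32 G=17 A=14 I=13
Assign: J→slot 4, H→slot 2, F→slot 1, E→slot 6, D skipped, B→slot 3, C→slot 5, G skipped, A skipped, I skipped.
Slots: [1:F] [2:H] [3:B] [4:J] [5:C] [6:E]
Profit = 61 + 71 + 51 + 80 + 32 + 58 = 353

353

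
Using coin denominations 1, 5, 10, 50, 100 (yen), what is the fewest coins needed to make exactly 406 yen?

406 = 4×100 + 1×5 + 1×1
Total coins = 4 + 1 + 1 = 6

6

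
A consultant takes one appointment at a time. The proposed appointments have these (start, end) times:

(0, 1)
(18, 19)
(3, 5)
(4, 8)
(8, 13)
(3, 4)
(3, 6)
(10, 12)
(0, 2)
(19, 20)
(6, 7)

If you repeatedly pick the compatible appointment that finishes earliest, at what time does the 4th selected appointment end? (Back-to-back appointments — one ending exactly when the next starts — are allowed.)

12

Sort by end time and greedily take each interval whose start is ≥ the last chosen end.
By end time: (0,1), (0,2), (3,4), (3,5), (3,6), (6,7), (4,8), (10,12), (8,13), (18,19), (19,20).
Pick (0,1); next start ≥ 1 → (3,4); next start ≥ 4 → (6,7); next start ≥ 7 → (10,12); next start ≥ 12 → (18,19); next start ≥ 19 → (19,20).
Selected: (0,1) (3,4) (6,7) (10,12) (18,19) (19,20)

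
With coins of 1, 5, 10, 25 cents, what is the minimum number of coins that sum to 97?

7

Greedy: take as many of the largest coin as possible, then repeat with the remainder.
97 = 3×25 + 2×10 + 2×1
Total coins = 3 + 2 + 2 = 7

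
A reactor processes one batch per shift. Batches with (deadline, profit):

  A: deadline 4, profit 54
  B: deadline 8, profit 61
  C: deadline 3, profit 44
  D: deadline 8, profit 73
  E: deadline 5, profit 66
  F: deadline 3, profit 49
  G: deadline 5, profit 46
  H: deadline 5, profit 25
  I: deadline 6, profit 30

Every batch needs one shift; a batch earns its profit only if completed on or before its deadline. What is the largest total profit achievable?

423

Profit order: D=73 E=66 B=61 A=54 F=49 G=46 C=44 I=30 H=25
Assign: D→slot 8, E→slot 5, B→slot 7, A→slot 4, F→slot 3, G→slot 2, C→slot 1, I→slot 6, H skipped.
Slots: [1:C] [2:G] [3:F] [4:A] [5:E] [6:I] [7:B] [8:D]
Profit = 44 + 46 + 49 + 54 + 66 + 30 + 61 + 73 = 423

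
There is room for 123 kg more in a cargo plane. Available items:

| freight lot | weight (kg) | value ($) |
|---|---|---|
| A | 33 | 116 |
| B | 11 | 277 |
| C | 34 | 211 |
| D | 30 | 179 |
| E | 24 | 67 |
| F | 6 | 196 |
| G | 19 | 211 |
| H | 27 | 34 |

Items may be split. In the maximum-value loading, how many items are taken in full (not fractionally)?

5

Ratios (sorted): F 32.67, B 25.18, G 11.11, C 6.21, D 5.97, A 3.52, E 2.79, H 1.26
take F (6 @ 196); take B (11 @ 277); take G (19 @ 211); take C (34 @ 211); take D (30 @ 179); take 23/33 of A → 80.85. Capacity used 123/123.
5 item(s) taken whole; one partial (take 23/33 of A).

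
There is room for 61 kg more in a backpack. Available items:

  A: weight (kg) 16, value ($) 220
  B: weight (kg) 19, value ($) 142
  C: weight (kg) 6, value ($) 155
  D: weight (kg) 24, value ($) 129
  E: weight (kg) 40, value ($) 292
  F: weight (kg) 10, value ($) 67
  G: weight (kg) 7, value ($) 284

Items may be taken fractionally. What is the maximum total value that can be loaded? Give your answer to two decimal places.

Sort by value per unit weight and fill in that order.
Order: G (284/7=40.57) > C (155/6=25.83) > A (220/16=13.75) > B (142/19=7.47) > E (292/40=7.30) > F (67/10=6.70) > D (129/24=5.38)
Fill: take G (7 @ 284) → take C (6 @ 155) → take A (16 @ 220) → take B (19 @ 142) → take 13/40 of E → 94.90; 61/61 used.
Total value = 895.90

895.90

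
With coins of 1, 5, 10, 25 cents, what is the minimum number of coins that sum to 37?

4

Greedy: take as many of the largest coin as possible, then repeat with the remainder.
37 = 1×25 + 1×10 + 2×1
Total coins = 1 + 1 + 2 = 4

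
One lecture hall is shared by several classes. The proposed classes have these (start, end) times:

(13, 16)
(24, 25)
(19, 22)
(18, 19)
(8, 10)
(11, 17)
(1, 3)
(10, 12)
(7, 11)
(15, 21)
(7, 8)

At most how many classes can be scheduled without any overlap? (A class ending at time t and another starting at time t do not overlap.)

8

Order by finish time; keep every interval that doesn't clash with the previous kept one.
By end time: (1,3), (7,8), (8,10), (7,11), (10,12), (13,16), (11,17), (18,19), (15,21), (19,22), (24,25).
Pick (1,3); next start ≥ 3 → (7,8); next start ≥ 8 → (8,10); next start ≥ 10 → (10,12); next start ≥ 12 → (13,16); next start ≥ 16 → (18,19); next start ≥ 19 → (19,22); next start ≥ 22 → (24,25).
Selected 8 classes.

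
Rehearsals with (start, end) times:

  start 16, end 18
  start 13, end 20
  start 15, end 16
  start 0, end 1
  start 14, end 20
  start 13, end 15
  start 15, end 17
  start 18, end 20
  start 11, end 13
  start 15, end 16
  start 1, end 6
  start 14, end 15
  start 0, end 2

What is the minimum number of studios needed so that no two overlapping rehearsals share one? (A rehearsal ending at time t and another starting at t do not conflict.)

starts: [0, 0, 1, 11, 13, 13, 14, 14, 15, 15, 15, 16, 18]
ends:   [1, 2, 6, 13, 15, 15, 16, 16, 17, 18, 20, 20, 20]
s0→1 s0→2 e1→1 s1→2 e2→1 e6→0 s11→1 e13→0 s13→1 s13→2 s14→3 s14→4 e15→3 e15→2 s15→3 s15→4 s15→5  — peak 5.

5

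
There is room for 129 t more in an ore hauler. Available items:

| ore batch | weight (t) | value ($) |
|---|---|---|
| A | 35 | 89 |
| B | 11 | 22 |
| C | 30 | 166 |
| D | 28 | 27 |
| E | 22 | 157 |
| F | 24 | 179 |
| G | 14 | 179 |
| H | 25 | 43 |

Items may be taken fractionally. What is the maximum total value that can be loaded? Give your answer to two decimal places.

778.00

Ratios (sorted): G 12.79, F 7.46, E 7.14, C 5.53, A 2.54, B 2.00, H 1.72, D 0.96
take G (14 @ 179); take F (24 @ 179); take E (22 @ 157); take C (30 @ 166); take A (35 @ 89); take 4/11 of B → 8.00. Capacity used 129/129.
Total value = 778.00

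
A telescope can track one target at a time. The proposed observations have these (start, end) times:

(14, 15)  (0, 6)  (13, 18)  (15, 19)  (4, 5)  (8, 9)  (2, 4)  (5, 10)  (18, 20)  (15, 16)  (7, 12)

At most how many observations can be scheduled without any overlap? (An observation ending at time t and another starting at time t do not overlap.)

By end time: (2,4), (4,5), (0,6), (8,9), (5,10), (7,12), (14,15), (15,16), (13,18), (15,19), (18,20).
Pick (2,4); next start ≥ 4 → (4,5); next start ≥ 5 → (8,9); next start ≥ 9 → (14,15); next start ≥ 15 → (15,16); next start ≥ 16 → (18,20).
Selected 6 observations.

6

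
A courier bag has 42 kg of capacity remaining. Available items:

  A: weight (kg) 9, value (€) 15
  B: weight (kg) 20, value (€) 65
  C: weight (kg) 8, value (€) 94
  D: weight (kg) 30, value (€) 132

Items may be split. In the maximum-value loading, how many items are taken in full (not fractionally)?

Sort by value per unit weight and fill in that order.
Ratios (sorted): C 11.75, D 4.40, B 3.25, A 1.67
take C (8 @ 94); take D (30 @ 132); take 4/20 of B → 13.00. Capacity used 42/42.
2 item(s) taken whole; one partial (take 4/20 of B).

2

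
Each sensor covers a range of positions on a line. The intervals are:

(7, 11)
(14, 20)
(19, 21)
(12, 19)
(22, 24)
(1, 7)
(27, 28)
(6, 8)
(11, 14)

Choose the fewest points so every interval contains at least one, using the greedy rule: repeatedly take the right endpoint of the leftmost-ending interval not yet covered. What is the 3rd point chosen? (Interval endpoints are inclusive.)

21

Process intervals by earliest right end; each time one isn't hit yet, stab at its right endpoint.
By right end: [1,7]  [6,8]  [7,11]  [11,14]  [12,19]  [14,20]  [19,21]  [22,24]  [27,28]
[1,7] uncovered → point at 7; [11,14] uncovered → point at 14; [19,21] uncovered → point at 21; [22,24] uncovered → point at 24; [27,28] uncovered → point at 28.
Points: 7, 14, 21, 24, 28 (5 total).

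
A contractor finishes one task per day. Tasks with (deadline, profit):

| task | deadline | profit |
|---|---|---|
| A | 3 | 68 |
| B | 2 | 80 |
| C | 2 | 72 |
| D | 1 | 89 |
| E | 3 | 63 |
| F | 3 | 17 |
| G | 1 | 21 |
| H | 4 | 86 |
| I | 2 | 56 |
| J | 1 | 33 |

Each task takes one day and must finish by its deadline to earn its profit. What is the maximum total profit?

323

Sort by profit descending; place each in the latest free slot ≤ its deadline.
By profit: D(d1,89), H(d4,86), B(d2,80), C(d2,72), A(d3,68), E(d3,63), I(d2,56), J(d1,33), G(d1,21), F(d3,17)
D→slot 1; H→slot 4; B→slot 2; C skipped; A→slot 3; E skipped; I skipped; J skipped; G skipped; F skipped.
Profit = 89 + 80 + 68 + 86 = 323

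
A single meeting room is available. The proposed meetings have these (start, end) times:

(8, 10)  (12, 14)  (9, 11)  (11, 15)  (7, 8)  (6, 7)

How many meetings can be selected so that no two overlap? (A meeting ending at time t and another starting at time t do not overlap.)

4

By end time: (6,7), (7,8), (8,10), (9,11), (12,14), (11,15).
Pick (6,7); next start ≥ 7 → (7,8); next start ≥ 8 → (8,10); next start ≥ 10 → (12,14).
Selected 4 meetings.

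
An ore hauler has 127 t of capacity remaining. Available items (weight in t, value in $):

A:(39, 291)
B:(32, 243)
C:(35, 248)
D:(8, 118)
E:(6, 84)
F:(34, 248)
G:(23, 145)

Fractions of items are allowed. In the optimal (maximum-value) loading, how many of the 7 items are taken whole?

5

Ratios (sorted): D 14.75, E 14.00, B 7.59, A 7.46, F 7.29, C 7.09, G 6.30
take D (8 @ 118); take E (6 @ 84); take B (32 @ 243); take A (39 @ 291); take F (34 @ 248); take 8/35 of C → 56.69. Capacity used 127/127.
5 item(s) taken whole; one partial (take 8/35 of C).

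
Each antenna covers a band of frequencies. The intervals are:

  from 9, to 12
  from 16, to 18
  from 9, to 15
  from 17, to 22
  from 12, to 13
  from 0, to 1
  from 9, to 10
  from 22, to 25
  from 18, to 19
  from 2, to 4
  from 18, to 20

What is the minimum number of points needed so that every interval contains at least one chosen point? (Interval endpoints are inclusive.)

6

Process intervals by earliest right end; each time one isn't hit yet, stab at its right endpoint.
By right end: [0,1]  [2,4]  [9,10]  [9,12]  [12,13]  [9,15]  [16,18]  [18,19]  [18,20]  [17,22]  [22,25]
[0,1] uncovered → point at 1; [2,4] uncovered → point at 4; [9,10] uncovered → point at 10; [12,13] uncovered → point at 13; [16,18] uncovered → point at 18; [22,25] uncovered → point at 25.
Points: 1, 4, 10, 13, 18, 25 (6 total).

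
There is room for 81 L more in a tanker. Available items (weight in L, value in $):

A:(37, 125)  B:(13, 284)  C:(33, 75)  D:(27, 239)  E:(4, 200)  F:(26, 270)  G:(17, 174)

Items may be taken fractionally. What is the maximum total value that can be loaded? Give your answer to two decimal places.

1113.89

Sort by value per unit weight and fill in that order.
Order: E (200/4=50.00) > B (284/13=21.85) > F (270/26=10.38) > G (174/17=10.24) > D (239/27=8.85) > A (125/37=3.38) > C (75/33=2.27)
Fill: take E (4 @ 200) → take B (13 @ 284) → take F (26 @ 270) → take G (17 @ 174) → take 21/27 of D → 185.89; 81/81 used.
Total value = 1113.89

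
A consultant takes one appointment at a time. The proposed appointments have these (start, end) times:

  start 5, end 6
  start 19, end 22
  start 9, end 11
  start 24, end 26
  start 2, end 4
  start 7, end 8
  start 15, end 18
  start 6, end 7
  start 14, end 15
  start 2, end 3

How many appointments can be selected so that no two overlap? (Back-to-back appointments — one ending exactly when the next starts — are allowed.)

9

Sorted by end: (2,3)  (2,4)  (5,6)  (6,7)  (7,8)  (9,11)  (14,15)  (15,18)  (19,22)  (24,26)
take (2,3); take (5,6); take (6,7); take (7,8); take (9,11); take (14,15); take (15,18); take (19,22); take (24,26).
Selected 9 appointments.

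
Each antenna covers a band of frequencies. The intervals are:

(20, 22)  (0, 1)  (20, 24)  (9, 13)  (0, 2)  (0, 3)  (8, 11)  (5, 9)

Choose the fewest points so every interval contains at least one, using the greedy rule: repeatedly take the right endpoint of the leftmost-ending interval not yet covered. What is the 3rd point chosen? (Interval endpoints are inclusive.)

Sort by right endpoint; whenever an interval is uncovered, place a point at its right end.
By right end: [0,1]  [0,2]  [0,3]  [5,9]  [8,11]  [9,13]  [20,22]  [20,24]
[0,1] uncovered → point at 1; [5,9] uncovered → point at 9; [20,22] uncovered → point at 22.
Points: 1, 9, 22 (3 total).

22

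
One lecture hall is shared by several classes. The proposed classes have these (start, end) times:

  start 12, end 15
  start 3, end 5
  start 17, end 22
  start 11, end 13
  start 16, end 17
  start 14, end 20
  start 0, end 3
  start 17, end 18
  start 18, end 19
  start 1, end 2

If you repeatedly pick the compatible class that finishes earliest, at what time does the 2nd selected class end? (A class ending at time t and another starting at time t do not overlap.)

5

Sort by end time and greedily take each interval whose start is ≥ the last chosen end.
Sorted by end: (1,2)  (0,3)  (3,5)  (11,13)  (12,15)  (16,17)  (17,18)  (18,19)  (14,20)  (17,22)
take (1,2); skip (0,3); take (3,5); take (11,13); skip (12,15); take (16,17); take (17,18); take (18,19); skip (14,20).
Selected: (1,2) (3,5) (11,13) (16,17) (17,18) (18,19)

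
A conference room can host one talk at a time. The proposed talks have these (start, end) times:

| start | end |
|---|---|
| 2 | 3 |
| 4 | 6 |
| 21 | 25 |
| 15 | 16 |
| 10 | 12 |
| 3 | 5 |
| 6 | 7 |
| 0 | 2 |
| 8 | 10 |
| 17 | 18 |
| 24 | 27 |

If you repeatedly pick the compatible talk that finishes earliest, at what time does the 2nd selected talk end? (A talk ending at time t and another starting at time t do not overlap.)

3

By end time: (0,2), (2,3), (3,5), (4,6), (6,7), (8,10), (10,12), (15,16), (17,18), (21,25), (24,27).
Pick (0,2); next start ≥ 2 → (2,3); next start ≥ 3 → (3,5); next start ≥ 5 → (6,7); next start ≥ 7 → (8,10); next start ≥ 10 → (10,12); next start ≥ 12 → (15,16); next start ≥ 16 → (17,18); next start ≥ 18 → (21,25).
Selected: (0,2) (2,3) (3,5) (6,7) (8,10) (10,12) (15,16) (17,18) (21,25)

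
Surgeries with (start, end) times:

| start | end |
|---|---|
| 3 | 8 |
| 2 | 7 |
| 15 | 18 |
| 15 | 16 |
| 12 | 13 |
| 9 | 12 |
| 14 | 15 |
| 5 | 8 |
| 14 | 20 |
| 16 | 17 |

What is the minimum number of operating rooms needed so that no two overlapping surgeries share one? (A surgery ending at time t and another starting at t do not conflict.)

3

Events (time:±→running): 2:+→1 3:+→2 5:+→3 … peak 3.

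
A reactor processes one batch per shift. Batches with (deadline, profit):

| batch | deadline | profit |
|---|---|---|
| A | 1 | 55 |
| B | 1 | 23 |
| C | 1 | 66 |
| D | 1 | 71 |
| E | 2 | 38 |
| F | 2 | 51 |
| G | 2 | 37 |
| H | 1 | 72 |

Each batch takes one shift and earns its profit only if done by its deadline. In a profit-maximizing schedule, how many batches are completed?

Sort by profit descending; place each in the latest free slot ≤ its deadline.
By profit: H(d1,72), D(d1,71), C(d1,66), A(d1,55), F(d2,51), E(d2,38), G(d2,37), B(d1,23)
H→slot 1; D skipped; C skipped; A skipped; F→slot 2; E skipped; G skipped; B skipped.
2 of 8 scheduled.

2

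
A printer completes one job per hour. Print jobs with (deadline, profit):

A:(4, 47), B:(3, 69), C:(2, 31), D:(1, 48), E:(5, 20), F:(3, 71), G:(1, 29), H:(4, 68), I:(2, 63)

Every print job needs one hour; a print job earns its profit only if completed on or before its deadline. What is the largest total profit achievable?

By profit: F(d3,71), B(d3,69), H(d4,68), I(d2,63), D(d1,48), A(d4,47), C(d2,31), G(d1,29), E(d5,20)
F→slot 3; B→slot 2; H→slot 4; I→slot 1; D skipped; A skipped; C skipped; G skipped; E→slot 5.
Profit = 63 + 69 + 71 + 68 + 20 = 291

291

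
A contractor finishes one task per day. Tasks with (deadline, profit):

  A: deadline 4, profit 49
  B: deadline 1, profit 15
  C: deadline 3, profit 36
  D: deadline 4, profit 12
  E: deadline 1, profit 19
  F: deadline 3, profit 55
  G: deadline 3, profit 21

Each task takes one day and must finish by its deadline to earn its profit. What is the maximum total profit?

Sort by profit descending; place each in the latest free slot ≤ its deadline.
Profit order: F=55 A=49 C=36 G=21 E=19 B=15 D=12
Assign: F→slot 3, A→slot 4, C→slot 2, G→slot 1, E skipped, B skipped, D skipped.
Slots: [1:G] [2:C] [3:F] [4:A]
Profit = 21 + 36 + 55 + 49 = 161

161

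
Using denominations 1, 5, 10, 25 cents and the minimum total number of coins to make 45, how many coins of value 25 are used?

45 − 1×25→20 − 2×10→0
Count of 25: 1

1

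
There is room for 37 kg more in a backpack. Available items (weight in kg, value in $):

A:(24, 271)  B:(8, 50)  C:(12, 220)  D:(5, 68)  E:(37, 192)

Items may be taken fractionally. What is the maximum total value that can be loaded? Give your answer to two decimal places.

Greedy by value/weight ratio, highest first.
Ratios (sorted): C 18.33, D 13.60, A 11.29, B 6.25, E 5.19
take C (12 @ 220); take D (5 @ 68); take 20/24 of A → 225.83. Capacity used 37/37.
Total value = 513.83

513.83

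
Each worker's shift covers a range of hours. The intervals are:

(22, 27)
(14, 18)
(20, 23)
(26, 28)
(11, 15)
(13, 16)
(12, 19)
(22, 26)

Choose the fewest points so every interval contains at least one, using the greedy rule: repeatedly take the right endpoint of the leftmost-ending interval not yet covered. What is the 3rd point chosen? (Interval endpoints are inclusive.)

Sort by right endpoint; whenever an interval is uncovered, place a point at its right end.
By right end: [11,15]  [13,16]  [14,18]  [12,19]  [20,23]  [22,26]  [22,27]  [26,28]
[11,15] uncovered → point at 15; [20,23] uncovered → point at 23; [26,28] uncovered → point at 28.
Points: 15, 23, 28 (3 total).

28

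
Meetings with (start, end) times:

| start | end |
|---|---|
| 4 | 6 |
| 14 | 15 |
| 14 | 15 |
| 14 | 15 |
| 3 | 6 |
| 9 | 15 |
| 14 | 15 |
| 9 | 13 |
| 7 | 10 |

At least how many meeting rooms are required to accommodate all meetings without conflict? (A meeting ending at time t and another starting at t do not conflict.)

Count concurrent intervals with a sweep; the peak is the room count.
starts: [3, 4, 7, 9, 9, 14, 14, 14, 14]
ends:   [6, 6, 10, 13, 15, 15, 15, 15, 15]
s3→1 s4→2 e6→1 e6→0 s7→1 s9→2 s9→3 e10→2 e13→1 s14→2 s14→3 s14→4 s14→5  — peak 5.

5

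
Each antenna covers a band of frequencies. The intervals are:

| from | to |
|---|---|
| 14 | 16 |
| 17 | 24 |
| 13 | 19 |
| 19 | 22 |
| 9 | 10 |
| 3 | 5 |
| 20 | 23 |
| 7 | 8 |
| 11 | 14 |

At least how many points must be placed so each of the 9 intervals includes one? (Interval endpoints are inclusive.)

5

Process intervals by earliest right end; each time one isn't hit yet, stab at its right endpoint.
By right end: [3,5]  [7,8]  [9,10]  [11,14]  [14,16]  [13,19]  [19,22]  [20,23]  [17,24]
[3,5] uncovered → point at 5; [7,8] uncovered → point at 8; [9,10] uncovered → point at 10; [11,14] uncovered → point at 14; [19,22] uncovered → point at 22.
Points: 5, 8, 10, 14, 22 (5 total).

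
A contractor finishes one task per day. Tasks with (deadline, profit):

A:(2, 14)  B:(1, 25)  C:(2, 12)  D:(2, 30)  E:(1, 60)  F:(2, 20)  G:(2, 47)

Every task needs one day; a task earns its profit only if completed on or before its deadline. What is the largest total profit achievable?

Take jobs in profit order; each goes to the latest open slot no later than its deadline.
Profit order: E=60 G=47 D=30 B=25 F=20 A=14 C=12
Assign: E→slot 1, G→slot 2, D skipped, B skipped, F skipped, A skipped, C skipped.
Slots: [1:E] [2:G]
Profit = 60 + 47 = 107

107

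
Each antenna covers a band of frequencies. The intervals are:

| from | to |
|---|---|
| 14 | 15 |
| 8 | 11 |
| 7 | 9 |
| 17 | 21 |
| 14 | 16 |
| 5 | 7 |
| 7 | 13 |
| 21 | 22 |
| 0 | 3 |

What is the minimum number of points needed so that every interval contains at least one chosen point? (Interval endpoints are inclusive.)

5

Sort by right endpoint; whenever an interval is uncovered, place a point at its right end.
By right end: [0,3]  [5,7]  [7,9]  [8,11]  [7,13]  [14,15]  [14,16]  [17,21]  [21,22]
[0,3] uncovered → point at 3; [5,7] uncovered → point at 7; [8,11] uncovered → point at 11; [14,15] uncovered → point at 15; [17,21] uncovered → point at 21.
Points: 3, 7, 11, 15, 21 (5 total).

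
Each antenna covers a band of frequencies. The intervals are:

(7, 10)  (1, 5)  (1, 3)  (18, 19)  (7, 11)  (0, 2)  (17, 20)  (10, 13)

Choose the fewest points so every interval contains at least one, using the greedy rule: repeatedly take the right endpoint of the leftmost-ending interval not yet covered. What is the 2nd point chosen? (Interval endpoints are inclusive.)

Process intervals by earliest right end; each time one isn't hit yet, stab at its right endpoint.
Sorted: [0,2] [1,3] [1,5] [7,10] [7,11] [10,13] [18,19] [17,20]
{[0,2],[1,3],[1,5]} hit by 2; {[7,10],[7,11],[10,13]} hit by 10; {[18,19],[17,20]} hit by 19.
Points: 2, 10, 19 (3 total).

10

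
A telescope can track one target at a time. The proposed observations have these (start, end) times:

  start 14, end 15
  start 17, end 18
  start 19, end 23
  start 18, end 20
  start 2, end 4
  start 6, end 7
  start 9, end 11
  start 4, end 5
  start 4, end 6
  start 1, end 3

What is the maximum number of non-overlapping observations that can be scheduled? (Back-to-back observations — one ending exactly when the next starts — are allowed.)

Greedy by earliest finish: after sorting by end time, pick each interval compatible with the last pick.
By end time: (1,3), (2,4), (4,5), (4,6), (6,7), (9,11), (14,15), (17,18), (18,20), (19,23).
Pick (1,3); next start ≥ 3 → (4,5); next start ≥ 5 → (6,7); next start ≥ 7 → (9,11); next start ≥ 11 → (14,15); next start ≥ 15 → (17,18); next start ≥ 18 → (18,20).
Selected 7 observations.

7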